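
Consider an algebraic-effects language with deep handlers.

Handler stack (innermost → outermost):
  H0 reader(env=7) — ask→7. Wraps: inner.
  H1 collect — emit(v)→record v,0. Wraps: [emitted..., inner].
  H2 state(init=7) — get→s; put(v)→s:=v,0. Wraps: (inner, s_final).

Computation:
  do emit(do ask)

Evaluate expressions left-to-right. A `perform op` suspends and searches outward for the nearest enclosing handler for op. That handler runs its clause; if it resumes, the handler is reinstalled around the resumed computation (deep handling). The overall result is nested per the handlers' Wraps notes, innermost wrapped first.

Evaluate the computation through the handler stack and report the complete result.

Answer: ([7, 0], 7)

Step-by-step:
ask @ H0 ⇒ 7
emit(7) @ H1 ⇒ out+=7
H0 returns 0
H1 returns [7, 0]
H2 returns ([7, 0], 7)
= ([7, 0], 7)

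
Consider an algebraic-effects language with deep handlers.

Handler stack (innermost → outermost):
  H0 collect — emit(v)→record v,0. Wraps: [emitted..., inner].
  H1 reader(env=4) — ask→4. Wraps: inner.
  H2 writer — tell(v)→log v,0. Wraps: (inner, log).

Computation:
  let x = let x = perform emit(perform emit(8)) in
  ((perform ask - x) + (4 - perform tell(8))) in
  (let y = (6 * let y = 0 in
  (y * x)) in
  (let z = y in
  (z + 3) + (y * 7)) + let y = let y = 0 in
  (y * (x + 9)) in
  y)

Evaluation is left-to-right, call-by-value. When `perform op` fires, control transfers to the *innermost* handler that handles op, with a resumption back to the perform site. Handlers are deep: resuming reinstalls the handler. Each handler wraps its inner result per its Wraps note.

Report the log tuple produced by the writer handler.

Working:
emit(8) @ H0 ⇒ out+=8
emit(0) @ H0 ⇒ out+=0
ask @ H1 ⇒ 4
tell(8) @ H2 ⇒ log+=8
H0 returns [8, 0, 3]
H1 returns [8, 0, 3]
H2 returns ([8, 0, 3], (8))
= ([8, 0, 3], (8))

Answer: (8)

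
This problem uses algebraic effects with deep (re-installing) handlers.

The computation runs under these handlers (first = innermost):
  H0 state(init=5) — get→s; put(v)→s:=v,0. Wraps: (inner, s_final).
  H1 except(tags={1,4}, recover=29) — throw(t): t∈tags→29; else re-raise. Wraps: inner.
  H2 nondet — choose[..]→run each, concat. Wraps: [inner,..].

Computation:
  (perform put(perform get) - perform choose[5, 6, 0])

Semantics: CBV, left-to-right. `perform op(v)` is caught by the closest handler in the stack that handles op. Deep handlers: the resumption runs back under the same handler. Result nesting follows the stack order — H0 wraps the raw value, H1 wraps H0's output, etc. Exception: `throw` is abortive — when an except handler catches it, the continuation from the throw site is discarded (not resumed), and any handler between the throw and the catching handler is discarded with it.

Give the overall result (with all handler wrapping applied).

Evaluation trace:
get @ H0 ⇒ 5
put(5) @ H0 ⇒ s:=5
choose[5, 6, 0] @ H2
  branch[0] choose=5:
    H0 returns (-5, 5)
    H1 returns (-5, 5)
    H2 returns [(-5, 5)]
  branch[1] choose=6:
    H0 returns (-6, 5)
    H1 returns (-6, 5)
    H2 returns [(-6, 5)]
  branch[2] choose=0:
    H0 returns (0, 5)
    H1 returns (0, 5)
    H2 returns [(0, 5)]
= [(-5, 5), (-6, 5), (0, 5)]

Answer: [(-5, 5), (-6, 5), (0, 5)]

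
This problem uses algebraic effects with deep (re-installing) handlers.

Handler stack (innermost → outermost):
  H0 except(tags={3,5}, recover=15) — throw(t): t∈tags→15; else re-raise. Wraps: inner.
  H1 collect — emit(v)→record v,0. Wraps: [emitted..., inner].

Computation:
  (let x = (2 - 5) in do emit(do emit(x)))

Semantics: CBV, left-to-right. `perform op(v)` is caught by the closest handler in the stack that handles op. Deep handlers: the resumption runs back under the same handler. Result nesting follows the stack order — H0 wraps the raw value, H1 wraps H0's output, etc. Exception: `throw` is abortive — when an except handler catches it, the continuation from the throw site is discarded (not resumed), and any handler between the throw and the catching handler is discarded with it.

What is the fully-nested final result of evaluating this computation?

Answer: [-3, 0, 0]

Step-by-step:
emit(-3) @ H1 ⇒ out+=-3
emit(0) @ H1 ⇒ out+=0
H0 returns 0
H1 returns [-3, 0, 0]
= [-3, 0, 0]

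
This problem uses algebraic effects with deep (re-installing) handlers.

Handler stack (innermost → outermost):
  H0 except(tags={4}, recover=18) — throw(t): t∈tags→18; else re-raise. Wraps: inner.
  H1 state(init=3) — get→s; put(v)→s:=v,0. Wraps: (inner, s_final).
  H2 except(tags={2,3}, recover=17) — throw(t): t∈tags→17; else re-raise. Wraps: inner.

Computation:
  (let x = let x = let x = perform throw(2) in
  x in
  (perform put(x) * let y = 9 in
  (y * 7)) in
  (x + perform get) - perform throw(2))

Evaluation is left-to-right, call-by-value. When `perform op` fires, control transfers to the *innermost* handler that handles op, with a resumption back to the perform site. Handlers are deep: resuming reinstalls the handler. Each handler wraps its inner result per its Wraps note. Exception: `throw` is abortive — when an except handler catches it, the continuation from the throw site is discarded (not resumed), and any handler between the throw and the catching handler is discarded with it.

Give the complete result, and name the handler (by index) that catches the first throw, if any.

Answer: 17 ; first throw caught by: H2

Evaluation trace:
throw(2) @ H0 re-raised
throw(2) @ H2 caught ⇒ 17
= 17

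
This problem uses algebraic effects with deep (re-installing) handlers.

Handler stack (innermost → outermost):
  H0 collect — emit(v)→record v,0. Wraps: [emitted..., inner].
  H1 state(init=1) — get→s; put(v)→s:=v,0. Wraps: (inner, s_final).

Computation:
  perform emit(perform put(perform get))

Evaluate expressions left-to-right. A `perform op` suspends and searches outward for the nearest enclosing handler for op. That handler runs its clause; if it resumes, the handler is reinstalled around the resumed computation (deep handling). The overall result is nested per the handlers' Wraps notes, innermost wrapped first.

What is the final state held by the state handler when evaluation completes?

Evaluation trace:
get @ H1 ⇒ 1
put(1) @ H1 ⇒ s:=1
emit(0) @ H0 ⇒ out+=0
H0 returns [0, 0]
H1 returns ([0, 0], 1)
= ([0, 0], 1)

Answer: 1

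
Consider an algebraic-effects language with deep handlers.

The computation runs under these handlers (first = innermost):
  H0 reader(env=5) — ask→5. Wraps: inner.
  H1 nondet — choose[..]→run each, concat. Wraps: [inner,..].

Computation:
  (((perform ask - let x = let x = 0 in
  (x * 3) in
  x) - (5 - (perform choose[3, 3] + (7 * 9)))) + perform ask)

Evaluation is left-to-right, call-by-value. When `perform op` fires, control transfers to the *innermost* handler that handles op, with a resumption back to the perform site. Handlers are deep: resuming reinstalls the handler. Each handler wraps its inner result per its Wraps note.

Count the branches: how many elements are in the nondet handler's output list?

Evaluation trace:
ask @ H0 ⇒ 5
choose[3, 3] @ H1
  branch[0] choose=3:
    ask @ H0 ⇒ 5
    H0 returns 71
    H1 returns [71]
  branch[1] choose=3:
    ask @ H0 ⇒ 5
    H0 returns 71
    H1 returns [71]
= [71, 71]

Answer: 2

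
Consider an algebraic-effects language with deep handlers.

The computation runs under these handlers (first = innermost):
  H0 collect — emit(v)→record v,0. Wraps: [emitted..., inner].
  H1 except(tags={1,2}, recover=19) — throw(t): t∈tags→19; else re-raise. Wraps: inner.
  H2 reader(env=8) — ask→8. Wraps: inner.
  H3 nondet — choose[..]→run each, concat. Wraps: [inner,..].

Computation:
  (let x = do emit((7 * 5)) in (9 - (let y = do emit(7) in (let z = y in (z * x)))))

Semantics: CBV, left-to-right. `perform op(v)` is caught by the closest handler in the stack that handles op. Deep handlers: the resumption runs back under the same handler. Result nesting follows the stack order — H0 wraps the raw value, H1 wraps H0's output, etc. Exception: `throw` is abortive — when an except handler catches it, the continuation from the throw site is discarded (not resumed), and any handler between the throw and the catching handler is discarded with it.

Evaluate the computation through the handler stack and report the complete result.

Working:
emit(35) @ H0 ⇒ out+=35
emit(7) @ H0 ⇒ out+=7
H0 returns [35, 7, 9]
H1 returns [35, 7, 9]
H2 returns [35, 7, 9]
H3 returns [[35, 7, 9]]
= [[35, 7, 9]]

Answer: [[35, 7, 9]]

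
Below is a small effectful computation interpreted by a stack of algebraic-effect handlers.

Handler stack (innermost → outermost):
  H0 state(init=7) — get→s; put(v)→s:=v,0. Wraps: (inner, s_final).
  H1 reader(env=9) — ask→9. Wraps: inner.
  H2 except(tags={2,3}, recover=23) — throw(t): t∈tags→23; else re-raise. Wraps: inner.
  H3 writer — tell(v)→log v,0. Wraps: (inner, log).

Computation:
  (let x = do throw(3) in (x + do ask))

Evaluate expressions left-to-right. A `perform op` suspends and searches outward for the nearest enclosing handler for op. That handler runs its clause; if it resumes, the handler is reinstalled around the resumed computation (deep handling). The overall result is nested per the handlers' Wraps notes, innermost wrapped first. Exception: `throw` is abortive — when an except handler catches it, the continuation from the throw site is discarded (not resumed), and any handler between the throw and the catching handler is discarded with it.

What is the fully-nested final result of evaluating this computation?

Answer: (23, ())

Working:
throw(3) @ H2 caught ⇒ 23
H3 returns (23, ())
= (23, ())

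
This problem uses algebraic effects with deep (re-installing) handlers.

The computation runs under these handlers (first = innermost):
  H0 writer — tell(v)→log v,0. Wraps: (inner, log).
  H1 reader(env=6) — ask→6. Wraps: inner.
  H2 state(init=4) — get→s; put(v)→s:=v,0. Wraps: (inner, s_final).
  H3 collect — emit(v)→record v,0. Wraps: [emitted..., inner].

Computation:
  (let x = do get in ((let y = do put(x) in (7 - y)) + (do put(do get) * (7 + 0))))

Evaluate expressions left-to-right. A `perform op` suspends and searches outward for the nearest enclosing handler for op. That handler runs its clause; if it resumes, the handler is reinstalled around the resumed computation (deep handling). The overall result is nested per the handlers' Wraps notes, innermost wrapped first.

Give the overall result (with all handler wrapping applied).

Working:
get @ H2 ⇒ 4
put(4) @ H2 ⇒ s:=4
get @ H2 ⇒ 4
put(4) @ H2 ⇒ s:=4
H0 returns (7, ())
H1 returns (7, ())
H2 returns ((7, ()), 4)
H3 returns [((7, ()), 4)]
= [((7, ()), 4)]

Answer: [((7, ()), 4)]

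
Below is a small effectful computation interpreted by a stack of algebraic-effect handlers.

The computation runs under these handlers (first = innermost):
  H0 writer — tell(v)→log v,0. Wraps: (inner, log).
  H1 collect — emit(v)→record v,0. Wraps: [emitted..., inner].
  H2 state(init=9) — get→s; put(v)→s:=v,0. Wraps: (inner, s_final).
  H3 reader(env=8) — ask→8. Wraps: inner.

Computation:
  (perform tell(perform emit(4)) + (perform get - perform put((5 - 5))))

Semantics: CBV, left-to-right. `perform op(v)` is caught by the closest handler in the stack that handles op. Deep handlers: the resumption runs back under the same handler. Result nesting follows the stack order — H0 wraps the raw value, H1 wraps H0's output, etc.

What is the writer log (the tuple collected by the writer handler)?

Step-by-step:
emit(4) @ H1 ⇒ out+=4
tell(0) @ H0 ⇒ log+=0
get @ H2 ⇒ 9
put(0) @ H2 ⇒ s:=0
H0 returns (9, (0))
H1 returns [4, (9, (0))]
H2 returns ([4, (9, (0))], 0)
H3 returns ([4, (9, (0))], 0)
= ([4, (9, (0))], 0)

Answer: (0)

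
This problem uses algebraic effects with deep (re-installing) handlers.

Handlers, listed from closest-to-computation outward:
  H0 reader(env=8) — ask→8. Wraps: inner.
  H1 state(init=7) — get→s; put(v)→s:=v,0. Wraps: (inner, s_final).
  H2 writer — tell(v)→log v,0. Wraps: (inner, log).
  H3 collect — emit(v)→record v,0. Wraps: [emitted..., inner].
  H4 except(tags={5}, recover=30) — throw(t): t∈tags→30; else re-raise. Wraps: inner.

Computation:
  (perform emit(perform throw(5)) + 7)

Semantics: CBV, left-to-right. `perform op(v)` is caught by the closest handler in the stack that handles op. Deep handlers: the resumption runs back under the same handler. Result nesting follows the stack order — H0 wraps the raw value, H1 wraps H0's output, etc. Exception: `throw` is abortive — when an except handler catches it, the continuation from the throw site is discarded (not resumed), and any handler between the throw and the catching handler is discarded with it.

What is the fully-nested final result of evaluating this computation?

Answer: 30

Step-by-step:
throw(5) @ H4 caught ⇒ 30
= 30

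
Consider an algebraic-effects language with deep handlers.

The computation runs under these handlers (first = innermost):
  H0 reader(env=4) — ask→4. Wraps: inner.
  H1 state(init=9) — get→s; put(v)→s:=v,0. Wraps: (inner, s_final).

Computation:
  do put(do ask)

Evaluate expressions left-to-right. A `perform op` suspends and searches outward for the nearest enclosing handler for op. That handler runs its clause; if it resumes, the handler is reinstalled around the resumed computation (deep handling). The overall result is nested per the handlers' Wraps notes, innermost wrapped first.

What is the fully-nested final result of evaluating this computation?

Step-by-step:
ask @ H0 ⇒ 4
put(4) @ H1 ⇒ s:=4
H0 returns 0
H1 returns (0, 4)
= (0, 4)

Answer: (0, 4)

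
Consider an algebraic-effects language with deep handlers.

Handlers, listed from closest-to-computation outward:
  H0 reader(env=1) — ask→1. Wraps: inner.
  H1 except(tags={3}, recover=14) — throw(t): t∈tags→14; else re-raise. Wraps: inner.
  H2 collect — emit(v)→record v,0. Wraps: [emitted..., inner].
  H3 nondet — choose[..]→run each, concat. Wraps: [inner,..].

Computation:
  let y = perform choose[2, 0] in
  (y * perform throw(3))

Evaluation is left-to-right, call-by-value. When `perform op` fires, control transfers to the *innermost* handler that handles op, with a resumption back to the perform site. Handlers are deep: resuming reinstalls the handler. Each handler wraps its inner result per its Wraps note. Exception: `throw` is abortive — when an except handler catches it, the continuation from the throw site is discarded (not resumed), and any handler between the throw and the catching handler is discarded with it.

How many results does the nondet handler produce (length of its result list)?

Step-by-step:
choose[2, 0] @ H3
  branch[0] choose=2:
    throw(3) @ H1 caught ⇒ 14
    H2 returns [14]
    H3 returns [[14]]
  branch[1] choose=0:
    throw(3) @ H1 caught ⇒ 14
    H2 returns [14]
    H3 returns [[14]]
= [[14], [14]]

Answer: 2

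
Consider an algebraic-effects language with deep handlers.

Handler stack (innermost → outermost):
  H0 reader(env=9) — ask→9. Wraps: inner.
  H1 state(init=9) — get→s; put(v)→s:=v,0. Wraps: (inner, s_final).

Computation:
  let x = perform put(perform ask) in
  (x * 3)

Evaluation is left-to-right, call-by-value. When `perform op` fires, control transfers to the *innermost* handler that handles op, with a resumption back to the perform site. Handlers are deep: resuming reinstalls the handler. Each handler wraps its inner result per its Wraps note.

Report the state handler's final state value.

Step-by-step:
ask @ H0 ⇒ 9
put(9) @ H1 ⇒ s:=9
H0 returns 0
H1 returns (0, 9)
= (0, 9)

Answer: 9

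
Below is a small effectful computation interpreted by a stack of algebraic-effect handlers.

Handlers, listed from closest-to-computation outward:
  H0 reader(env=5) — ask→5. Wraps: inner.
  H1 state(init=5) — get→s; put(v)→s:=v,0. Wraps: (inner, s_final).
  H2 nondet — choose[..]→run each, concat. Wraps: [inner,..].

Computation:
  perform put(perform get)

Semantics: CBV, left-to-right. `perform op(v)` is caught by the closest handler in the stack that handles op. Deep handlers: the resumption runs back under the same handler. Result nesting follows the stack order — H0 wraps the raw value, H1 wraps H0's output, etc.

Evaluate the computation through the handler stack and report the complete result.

Step-by-step:
get @ H1 ⇒ 5
put(5) @ H1 ⇒ s:=5
H0 returns 0
H1 returns (0, 5)
H2 returns [(0, 5)]
= [(0, 5)]

Answer: [(0, 5)]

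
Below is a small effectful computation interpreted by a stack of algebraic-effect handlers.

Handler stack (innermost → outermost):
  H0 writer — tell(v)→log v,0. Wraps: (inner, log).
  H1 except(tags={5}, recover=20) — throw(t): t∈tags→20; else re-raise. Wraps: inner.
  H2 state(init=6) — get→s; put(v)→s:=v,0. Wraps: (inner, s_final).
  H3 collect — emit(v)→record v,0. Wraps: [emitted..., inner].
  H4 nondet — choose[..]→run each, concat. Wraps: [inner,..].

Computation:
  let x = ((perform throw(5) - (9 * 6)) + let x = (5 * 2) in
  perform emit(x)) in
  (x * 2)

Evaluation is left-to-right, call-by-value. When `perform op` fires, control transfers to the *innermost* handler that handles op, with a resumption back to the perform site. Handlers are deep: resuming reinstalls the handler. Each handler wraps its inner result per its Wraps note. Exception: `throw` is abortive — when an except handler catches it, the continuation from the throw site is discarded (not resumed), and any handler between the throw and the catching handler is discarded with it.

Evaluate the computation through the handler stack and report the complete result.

Answer: [[(20, 6)]]

Evaluation trace:
throw(5) @ H1 caught ⇒ 20
H2 returns (20, 6)
H3 returns [(20, 6)]
H4 returns [[(20, 6)]]
= [[(20, 6)]]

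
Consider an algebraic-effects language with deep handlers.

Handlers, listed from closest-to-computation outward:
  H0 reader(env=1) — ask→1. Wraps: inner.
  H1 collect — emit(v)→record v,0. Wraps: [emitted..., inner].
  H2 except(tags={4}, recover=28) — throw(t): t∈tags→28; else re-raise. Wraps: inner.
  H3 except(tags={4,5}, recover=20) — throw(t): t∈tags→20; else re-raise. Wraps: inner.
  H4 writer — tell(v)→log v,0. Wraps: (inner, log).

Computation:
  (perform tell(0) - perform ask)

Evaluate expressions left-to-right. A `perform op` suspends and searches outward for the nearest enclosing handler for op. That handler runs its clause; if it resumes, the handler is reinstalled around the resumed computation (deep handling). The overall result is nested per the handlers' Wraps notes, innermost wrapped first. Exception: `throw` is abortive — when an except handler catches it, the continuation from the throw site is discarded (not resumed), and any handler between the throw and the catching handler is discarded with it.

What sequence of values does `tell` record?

Answer: (0)

Working:
tell(0) @ H4 ⇒ log+=0
ask @ H0 ⇒ 1
H0 returns -1
H1 returns [-1]
H2 returns [-1]
H3 returns [-1]
H4 returns ([-1], (0))
= ([-1], (0))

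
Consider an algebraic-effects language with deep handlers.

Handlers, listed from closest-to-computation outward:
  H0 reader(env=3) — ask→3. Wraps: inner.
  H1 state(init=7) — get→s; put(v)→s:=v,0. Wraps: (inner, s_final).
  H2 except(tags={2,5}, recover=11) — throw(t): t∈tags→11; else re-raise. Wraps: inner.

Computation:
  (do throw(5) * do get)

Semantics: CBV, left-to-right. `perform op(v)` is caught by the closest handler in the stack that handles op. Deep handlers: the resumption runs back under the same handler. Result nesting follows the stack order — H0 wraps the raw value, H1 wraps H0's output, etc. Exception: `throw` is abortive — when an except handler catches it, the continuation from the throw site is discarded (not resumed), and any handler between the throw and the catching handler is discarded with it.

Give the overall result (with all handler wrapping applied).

Answer: 11

Step-by-step:
throw(5) @ H2 caught ⇒ 11
= 11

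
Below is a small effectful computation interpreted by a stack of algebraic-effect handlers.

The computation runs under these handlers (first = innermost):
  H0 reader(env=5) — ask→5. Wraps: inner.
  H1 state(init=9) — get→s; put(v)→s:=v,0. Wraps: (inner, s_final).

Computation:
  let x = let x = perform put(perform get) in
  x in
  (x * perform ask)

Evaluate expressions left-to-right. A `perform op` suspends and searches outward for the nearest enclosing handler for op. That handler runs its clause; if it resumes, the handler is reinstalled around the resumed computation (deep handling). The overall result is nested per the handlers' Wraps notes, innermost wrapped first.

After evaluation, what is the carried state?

Answer: 9

Step-by-step:
get @ H1 ⇒ 9
put(9) @ H1 ⇒ s:=9
ask @ H0 ⇒ 5
H0 returns 0
H1 returns (0, 9)
= (0, 9)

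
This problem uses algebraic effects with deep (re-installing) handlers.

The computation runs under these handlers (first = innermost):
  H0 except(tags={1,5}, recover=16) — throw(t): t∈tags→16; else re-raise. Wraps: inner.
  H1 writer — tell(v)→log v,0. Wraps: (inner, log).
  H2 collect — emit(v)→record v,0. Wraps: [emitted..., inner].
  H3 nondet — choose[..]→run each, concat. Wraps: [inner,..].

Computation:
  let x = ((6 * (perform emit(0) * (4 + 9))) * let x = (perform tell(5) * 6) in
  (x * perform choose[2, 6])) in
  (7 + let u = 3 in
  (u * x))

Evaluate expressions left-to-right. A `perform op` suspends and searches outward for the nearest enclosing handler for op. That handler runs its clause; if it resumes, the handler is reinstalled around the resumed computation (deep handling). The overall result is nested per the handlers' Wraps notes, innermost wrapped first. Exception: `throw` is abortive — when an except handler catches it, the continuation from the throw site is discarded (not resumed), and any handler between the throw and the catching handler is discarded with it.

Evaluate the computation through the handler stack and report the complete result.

Evaluation trace:
emit(0) @ H2 ⇒ out+=0
tell(5) @ H1 ⇒ log+=5
choose[2, 6] @ H3
  branch[0] choose=2:
    H0 returns 7
    H1 returns (7, (5))
    H2 returns [0, (7, (5))]
    H3 returns [[0, (7, (5))]]
  branch[1] choose=6:
    H0 returns 7
    H1 returns (7, (5))
    H2 returns [0, (7, (5))]
    H3 returns [[0, (7, (5))]]
= [[0, (7, (5))], [0, (7, (5))]]

Answer: [[0, (7, (5))], [0, (7, (5))]]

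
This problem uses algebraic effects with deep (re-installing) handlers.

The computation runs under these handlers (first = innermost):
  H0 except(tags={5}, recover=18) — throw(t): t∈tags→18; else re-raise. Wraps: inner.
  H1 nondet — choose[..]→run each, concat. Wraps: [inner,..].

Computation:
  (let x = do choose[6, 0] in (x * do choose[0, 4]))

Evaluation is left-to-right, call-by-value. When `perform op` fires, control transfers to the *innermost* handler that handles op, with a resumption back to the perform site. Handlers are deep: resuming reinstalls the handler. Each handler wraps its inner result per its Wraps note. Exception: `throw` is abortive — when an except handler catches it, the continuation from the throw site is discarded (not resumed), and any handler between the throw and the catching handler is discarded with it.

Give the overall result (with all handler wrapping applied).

Working:
choose[6, 0] @ H1
  branch[0] choose=6:
    choose[0, 4] @ H1
      branch[0] choose=0:
        H0 returns 0
        H1 returns [0]
      branch[1] choose=4:
        H0 returns 24
        H1 returns [24]
  branch[1] choose=0:
    choose[0, 4] @ H1
      branch[0] choose=0:
        H0 returns 0
        H1 returns [0]
      branch[1] choose=4:
        H0 returns 0
        H1 returns [0]
= [0, 24, 0, 0]

Answer: [0, 24, 0, 0]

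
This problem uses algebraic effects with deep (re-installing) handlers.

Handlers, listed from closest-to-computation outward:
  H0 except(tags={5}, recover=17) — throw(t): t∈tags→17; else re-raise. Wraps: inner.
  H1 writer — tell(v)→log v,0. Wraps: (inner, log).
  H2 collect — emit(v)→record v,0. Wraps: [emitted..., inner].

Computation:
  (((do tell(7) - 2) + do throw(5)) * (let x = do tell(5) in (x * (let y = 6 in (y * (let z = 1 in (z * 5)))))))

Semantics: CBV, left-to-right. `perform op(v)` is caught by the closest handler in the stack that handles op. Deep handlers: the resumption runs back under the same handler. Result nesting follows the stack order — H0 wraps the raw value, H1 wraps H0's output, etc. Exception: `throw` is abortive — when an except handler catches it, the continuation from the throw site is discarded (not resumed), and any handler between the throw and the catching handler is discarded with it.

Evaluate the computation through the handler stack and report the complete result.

Answer: [(17, (7))]

Evaluation trace:
tell(7) @ H1 ⇒ log+=7
throw(5) @ H0 caught ⇒ 17
H1 returns (17, (7))
H2 returns [(17, (7))]
= [(17, (7))]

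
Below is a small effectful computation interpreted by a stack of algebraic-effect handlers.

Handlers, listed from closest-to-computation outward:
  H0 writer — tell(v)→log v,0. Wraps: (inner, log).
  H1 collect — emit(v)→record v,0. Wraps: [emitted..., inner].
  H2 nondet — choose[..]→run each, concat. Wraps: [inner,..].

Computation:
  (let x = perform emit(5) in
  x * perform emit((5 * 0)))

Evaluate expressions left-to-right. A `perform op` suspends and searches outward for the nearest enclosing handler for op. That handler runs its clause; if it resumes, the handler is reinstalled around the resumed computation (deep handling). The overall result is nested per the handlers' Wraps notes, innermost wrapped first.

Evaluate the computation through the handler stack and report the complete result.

Evaluation trace:
emit(5) @ H1 ⇒ out+=5
emit(0) @ H1 ⇒ out+=0
H0 returns (0, ())
H1 returns [5, 0, (0, ())]
H2 returns [[5, 0, (0, ())]]
= [[5, 0, (0, ())]]

Answer: [[5, 0, (0, ())]]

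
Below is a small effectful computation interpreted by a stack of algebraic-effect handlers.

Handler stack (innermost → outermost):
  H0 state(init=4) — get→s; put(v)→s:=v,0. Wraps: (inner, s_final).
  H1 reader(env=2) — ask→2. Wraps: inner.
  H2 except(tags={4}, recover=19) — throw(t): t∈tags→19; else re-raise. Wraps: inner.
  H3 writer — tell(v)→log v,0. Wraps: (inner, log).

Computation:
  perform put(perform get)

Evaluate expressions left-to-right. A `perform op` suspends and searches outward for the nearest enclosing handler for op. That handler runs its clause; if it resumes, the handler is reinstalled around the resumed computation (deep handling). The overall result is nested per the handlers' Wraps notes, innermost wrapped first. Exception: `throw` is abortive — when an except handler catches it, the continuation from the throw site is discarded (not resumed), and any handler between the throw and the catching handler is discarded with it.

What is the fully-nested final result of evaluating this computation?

Answer: ((0, 4), ())

Working:
get @ H0 ⇒ 4
put(4) @ H0 ⇒ s:=4
H0 returns (0, 4)
H1 returns (0, 4)
H2 returns (0, 4)
H3 returns ((0, 4), ())
= ((0, 4), ())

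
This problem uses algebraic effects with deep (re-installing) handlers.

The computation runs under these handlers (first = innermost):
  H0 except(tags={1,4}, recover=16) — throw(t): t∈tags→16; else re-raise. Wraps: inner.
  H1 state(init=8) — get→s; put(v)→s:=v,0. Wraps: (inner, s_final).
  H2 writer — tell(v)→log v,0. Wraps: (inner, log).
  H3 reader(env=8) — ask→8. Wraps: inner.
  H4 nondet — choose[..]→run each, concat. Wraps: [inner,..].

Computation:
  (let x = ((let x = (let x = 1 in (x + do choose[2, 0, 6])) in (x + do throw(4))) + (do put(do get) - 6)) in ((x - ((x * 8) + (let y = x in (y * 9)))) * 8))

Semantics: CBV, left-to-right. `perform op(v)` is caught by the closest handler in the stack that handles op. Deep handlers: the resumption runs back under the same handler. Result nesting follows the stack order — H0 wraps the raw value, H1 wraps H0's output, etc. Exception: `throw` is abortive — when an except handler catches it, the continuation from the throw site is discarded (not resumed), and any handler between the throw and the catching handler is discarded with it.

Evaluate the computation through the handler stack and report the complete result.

Evaluation trace:
choose[2, 0, 6] @ H4
  branch[0] choose=2:
    throw(4) @ H0 caught ⇒ 16
    H1 returns (16, 8)
    H2 returns ((16, 8), ())
    H3 returns ((16, 8), ())
    H4 returns [((16, 8), ())]
  branch[1] choose=0:
    throw(4) @ H0 caught ⇒ 16
    H1 returns (16, 8)
    H2 returns ((16, 8), ())
    H3 returns ((16, 8), ())
    H4 returns [((16, 8), ())]
  branch[2] choose=6:
    throw(4) @ H0 caught ⇒ 16
    H1 returns (16, 8)
    H2 returns ((16, 8), ())
    H3 returns ((16, 8), ())
    H4 returns [((16, 8), ())]
= [((16, 8), ()), ((16, 8), ()), ((16, 8), ())]

Answer: [((16, 8), ()), ((16, 8), ()), ((16, 8), ())]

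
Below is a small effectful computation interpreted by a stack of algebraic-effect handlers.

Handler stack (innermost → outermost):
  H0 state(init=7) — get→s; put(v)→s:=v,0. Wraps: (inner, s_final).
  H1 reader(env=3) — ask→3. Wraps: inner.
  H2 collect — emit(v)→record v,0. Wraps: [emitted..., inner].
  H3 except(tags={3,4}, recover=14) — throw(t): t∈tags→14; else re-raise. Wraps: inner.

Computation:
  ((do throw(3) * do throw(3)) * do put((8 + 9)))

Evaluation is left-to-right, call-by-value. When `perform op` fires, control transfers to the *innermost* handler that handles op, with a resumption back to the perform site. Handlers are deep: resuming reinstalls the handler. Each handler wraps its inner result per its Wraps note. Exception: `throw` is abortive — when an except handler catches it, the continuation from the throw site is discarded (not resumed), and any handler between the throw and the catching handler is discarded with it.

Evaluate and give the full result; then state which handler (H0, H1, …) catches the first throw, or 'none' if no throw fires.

Answer: 14 ; first throw caught by: H3

Step-by-step:
throw(3) @ H3 caught ⇒ 14
= 14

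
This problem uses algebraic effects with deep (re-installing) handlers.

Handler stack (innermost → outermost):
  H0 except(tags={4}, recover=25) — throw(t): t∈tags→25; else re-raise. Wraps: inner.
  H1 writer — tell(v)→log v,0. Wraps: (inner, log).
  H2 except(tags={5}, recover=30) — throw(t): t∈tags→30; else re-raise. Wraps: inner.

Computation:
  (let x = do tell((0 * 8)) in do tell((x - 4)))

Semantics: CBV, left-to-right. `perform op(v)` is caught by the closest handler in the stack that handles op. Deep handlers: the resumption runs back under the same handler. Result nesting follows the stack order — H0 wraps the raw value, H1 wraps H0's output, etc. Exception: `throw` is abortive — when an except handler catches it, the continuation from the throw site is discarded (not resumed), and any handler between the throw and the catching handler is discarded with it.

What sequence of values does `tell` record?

Working:
tell(0) @ H1 ⇒ log+=0
tell(-4) @ H1 ⇒ log+=-4
H0 returns 0
H1 returns (0, (0, -4))
H2 returns (0, (0, -4))
= (0, (0, -4))

Answer: (0, -4)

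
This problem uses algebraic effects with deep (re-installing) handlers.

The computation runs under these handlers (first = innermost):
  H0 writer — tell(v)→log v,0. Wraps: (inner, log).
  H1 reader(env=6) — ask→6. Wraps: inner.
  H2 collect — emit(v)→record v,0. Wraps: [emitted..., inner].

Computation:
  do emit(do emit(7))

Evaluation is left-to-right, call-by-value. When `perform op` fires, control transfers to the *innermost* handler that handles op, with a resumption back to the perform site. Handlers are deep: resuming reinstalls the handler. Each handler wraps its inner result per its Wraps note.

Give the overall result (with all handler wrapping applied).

Working:
emit(7) @ H2 ⇒ out+=7
emit(0) @ H2 ⇒ out+=0
H0 returns (0, ())
H1 returns (0, ())
H2 returns [7, 0, (0, ())]
= [7, 0, (0, ())]

Answer: [7, 0, (0, ())]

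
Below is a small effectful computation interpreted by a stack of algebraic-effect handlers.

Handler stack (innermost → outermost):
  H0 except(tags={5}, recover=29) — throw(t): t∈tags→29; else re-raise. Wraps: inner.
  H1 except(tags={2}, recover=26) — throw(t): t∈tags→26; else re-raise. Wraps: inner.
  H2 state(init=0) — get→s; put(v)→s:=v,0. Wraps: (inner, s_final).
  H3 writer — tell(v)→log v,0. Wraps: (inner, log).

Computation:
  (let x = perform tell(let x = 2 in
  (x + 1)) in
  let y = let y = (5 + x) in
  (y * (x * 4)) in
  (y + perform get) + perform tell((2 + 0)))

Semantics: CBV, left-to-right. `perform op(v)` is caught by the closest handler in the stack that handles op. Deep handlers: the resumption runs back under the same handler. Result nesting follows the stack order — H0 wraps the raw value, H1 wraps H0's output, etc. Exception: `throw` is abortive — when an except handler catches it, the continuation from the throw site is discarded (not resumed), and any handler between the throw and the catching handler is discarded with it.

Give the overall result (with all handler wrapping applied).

Working:
tell(3) @ H3 ⇒ log+=3
get @ H2 ⇒ 0
tell(2) @ H3 ⇒ log+=2
H0 returns 0
H1 returns 0
H2 returns (0, 0)
H3 returns ((0, 0), (3, 2))
= ((0, 0), (3, 2))

Answer: ((0, 0), (3, 2))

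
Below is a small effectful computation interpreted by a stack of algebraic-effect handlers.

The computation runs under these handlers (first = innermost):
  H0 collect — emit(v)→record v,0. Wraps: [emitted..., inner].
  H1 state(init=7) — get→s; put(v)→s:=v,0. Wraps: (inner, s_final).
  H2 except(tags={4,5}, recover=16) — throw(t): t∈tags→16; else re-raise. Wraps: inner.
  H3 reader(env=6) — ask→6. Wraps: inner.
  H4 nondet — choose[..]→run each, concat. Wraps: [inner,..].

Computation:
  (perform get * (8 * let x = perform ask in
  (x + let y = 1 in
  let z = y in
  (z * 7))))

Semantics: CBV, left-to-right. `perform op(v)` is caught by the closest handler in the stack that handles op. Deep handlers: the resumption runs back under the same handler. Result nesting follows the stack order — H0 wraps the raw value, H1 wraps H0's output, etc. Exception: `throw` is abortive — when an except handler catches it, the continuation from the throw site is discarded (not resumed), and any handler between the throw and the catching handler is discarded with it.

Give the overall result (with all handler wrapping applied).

Evaluation trace:
get @ H1 ⇒ 7
ask @ H3 ⇒ 6
H0 returns [728]
H1 returns ([728], 7)
H2 returns ([728], 7)
H3 returns ([728], 7)
H4 returns [([728], 7)]
= [([728], 7)]

Answer: [([728], 7)]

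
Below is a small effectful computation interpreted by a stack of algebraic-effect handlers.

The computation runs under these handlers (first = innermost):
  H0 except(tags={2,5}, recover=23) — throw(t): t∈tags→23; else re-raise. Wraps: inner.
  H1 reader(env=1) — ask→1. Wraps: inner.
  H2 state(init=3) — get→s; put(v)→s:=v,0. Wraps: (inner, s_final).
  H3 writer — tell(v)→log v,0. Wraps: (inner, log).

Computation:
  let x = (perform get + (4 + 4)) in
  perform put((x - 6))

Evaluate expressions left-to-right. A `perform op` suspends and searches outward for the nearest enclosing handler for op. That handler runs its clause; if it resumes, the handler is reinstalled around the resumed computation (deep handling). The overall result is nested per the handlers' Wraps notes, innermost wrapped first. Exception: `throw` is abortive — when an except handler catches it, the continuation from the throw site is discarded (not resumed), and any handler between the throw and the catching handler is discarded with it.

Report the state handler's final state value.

Working:
get @ H2 ⇒ 3
put(5) @ H2 ⇒ s:=5
H0 returns 0
H1 returns 0
H2 returns (0, 5)
H3 returns ((0, 5), ())
= ((0, 5), ())

Answer: 5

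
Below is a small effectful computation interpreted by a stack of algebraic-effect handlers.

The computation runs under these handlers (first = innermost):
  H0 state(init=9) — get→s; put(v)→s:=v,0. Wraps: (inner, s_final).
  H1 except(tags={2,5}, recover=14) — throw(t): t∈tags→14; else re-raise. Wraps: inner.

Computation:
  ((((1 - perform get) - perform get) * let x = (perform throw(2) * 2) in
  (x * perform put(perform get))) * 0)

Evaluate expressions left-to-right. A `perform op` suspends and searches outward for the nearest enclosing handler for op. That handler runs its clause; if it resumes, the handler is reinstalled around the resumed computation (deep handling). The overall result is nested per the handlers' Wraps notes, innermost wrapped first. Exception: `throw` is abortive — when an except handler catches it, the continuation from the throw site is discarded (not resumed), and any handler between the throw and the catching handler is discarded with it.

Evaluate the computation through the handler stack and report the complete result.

Answer: 14

Step-by-step:
get @ H0 ⇒ 9
get @ H0 ⇒ 9
throw(2) @ H1 caught ⇒ 14
= 14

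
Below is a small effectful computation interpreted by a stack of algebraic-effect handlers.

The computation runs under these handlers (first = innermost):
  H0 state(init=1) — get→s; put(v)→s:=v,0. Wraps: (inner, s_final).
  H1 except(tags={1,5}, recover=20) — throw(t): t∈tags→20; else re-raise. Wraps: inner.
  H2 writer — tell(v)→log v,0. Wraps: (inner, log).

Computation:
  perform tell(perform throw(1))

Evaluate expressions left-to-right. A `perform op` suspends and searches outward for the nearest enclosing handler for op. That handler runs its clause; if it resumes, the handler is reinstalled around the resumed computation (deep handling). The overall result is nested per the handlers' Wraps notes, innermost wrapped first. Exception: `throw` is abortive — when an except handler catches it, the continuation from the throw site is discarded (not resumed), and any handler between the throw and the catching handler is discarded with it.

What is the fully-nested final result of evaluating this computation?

Step-by-step:
throw(1) @ H1 caught ⇒ 20
H2 returns (20, ())
= (20, ())

Answer: (20, ())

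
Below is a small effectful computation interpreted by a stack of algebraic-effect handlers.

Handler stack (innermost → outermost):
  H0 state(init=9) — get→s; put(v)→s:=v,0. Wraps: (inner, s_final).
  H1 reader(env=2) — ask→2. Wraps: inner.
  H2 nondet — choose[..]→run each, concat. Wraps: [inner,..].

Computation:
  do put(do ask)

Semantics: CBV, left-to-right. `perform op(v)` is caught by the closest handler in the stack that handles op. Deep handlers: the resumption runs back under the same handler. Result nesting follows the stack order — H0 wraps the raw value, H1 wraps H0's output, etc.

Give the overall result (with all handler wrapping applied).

Answer: [(0, 2)]

Working:
ask @ H1 ⇒ 2
put(2) @ H0 ⇒ s:=2
H0 returns (0, 2)
H1 returns (0, 2)
H2 returns [(0, 2)]
= [(0, 2)]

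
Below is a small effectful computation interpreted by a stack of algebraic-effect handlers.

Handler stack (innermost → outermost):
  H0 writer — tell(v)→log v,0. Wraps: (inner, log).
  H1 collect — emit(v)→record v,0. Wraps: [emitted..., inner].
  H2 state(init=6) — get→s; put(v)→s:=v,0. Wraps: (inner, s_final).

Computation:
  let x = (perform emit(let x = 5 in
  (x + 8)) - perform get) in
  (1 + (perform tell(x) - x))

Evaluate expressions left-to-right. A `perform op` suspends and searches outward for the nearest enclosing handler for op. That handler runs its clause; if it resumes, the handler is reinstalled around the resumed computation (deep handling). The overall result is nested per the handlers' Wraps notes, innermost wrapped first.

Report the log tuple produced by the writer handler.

Answer: (-6)

Evaluation trace:
emit(13) @ H1 ⇒ out+=13
get @ H2 ⇒ 6
tell(-6) @ H0 ⇒ log+=-6
H0 returns (7, (-6))
H1 returns [13, (7, (-6))]
H2 returns ([13, (7, (-6))], 6)
= ([13, (7, (-6))], 6)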